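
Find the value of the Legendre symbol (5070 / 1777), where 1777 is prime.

-1

First reduce: 5070 ≡ 1516 (mod 1777).
Pull out 2^2: since 1777 ≡ 1 (mod 8), (2/1777) = +1, so (2/1777)^2 = +1.
Reciprocity: 379 ≡ 3 and 1777 ≡ 1 (mod 4), so (379/1777) = +(1777/379).
Reduce top mod 379: now compute (261/379).
Reciprocity: 261 ≡ 1 and 379 ≡ 3 (mod 4), so (261/379) = +(379/261).
Reduce top mod 261: now compute (118/261).
Pull out 2: since 261 ≡ 5 (mod 8), (2/261) = -1.
Reciprocity: 59 ≡ 3 and 261 ≡ 1 (mod 4), so (59/261) = +(261/59).
Reduce top mod 59: now compute (25/59).
Reciprocity: 25 ≡ 1 and 59 ≡ 3 (mod 4), so (25/59) = +(59/25).
Reduce top mod 25: now compute (9/25).
Reciprocity: 9 ≡ 1 and 25 ≡ 1 (mod 4), so (9/25) = +(25/9).
Reduce top mod 9: now compute (7/9).
Reciprocity: 7 ≡ 3 and 9 ≡ 1 (mod 4), so (7/9) = +(9/7).
Reduce top mod 7: now compute (2/7).
Pull out 2: since 7 ≡ 7 (mod 8), (2/7) = +1.
Reached (1/7) = 1. Collecting the sign flips along the way, the symbol is -1.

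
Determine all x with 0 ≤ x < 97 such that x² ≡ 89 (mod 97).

34, 63

97 ≡ 1 (mod 4), so we find a root by search.
Trying successive values, 34² = 1156 ≡ 89 (mod 97). The other root is 97 − 34 = 63.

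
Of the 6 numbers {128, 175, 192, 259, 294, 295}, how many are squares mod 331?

2

(128/331) = -1 → non-residue.
(175/331) = -1 → non-residue.
(192/331) = -1 → non-residue.
(259/331) = +1 → QR.
(294/331) = +1 → QR.
(295/331) = -1 → non-residue.
Total quadratic residues among the 6: 2.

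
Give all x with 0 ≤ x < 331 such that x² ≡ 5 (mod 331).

98, 233

Since 331 ≡ 3 (mod 4), a square root of 5 is 5^((331+1)/4) = 5^83 mod 331.
Repeated squaring: 5^2≡25, 5^4≡294, 5^8≡45, 5^16≡39, 5^32≡197, 5^64≡82 (mod 331).
5^83 = 5^(64+16+2+1) ≡ 233 (mod 331).
Check: 233² = 54289 ≡ 5 (mod 331). The two roots are 98 and 233.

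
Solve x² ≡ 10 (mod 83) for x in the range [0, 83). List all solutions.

Since 83 ≡ 3 (mod 4), a square root of 10 is 10^((83+1)/4) = 10^21 mod 83.
Repeated squaring: 10^2≡17, 10^4≡40, 10^8≡23, 10^16≡31 (mod 83).
10^21 = 10^(16+4+1) ≡ 33 (mod 83).
Check: 33² = 1089 ≡ 10 (mod 83). The two roots are 33 and 50.

33, 50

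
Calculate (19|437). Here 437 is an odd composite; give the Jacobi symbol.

0

Reciprocity: 19 ≡ 3 and 437 ≡ 1 (mod 4), so (19/437) = +(437/19).
Reduce top mod 19: now compute (0/19).
Top reduces to 0: gcd > 1, so the symbol is 0.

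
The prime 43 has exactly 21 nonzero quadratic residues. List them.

1,4,6,9,10,11,13,14,15,16,17,21,23,24,25,31,35,36,38,40,41

Square k = 1,…,21 (k and 43−k give the same square):
1²=1, 2²=4, 3²=9, 4²=16, 5²=25, 6²=36, 7²≡6, 8²≡21, 9²≡38, 10²≡14, 11²≡35, 12²≡15, 13²≡40, 14²≡24, 15²≡10, 16²≡41, 17²≡31, 18²≡23, 19²≡17, 20²≡13, 21²≡11 (mod 43).
So the quadratic residues mod 43 are {1, 4, 6, 9, 10, 11, 13, 14, 15, 16, 17, 21, 23, 24, 25, 31, 35, 36, 38, 40, 41}.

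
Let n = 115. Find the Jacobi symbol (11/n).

Reciprocity: 11 ≡ 3 and 115 ≡ 3 (mod 4), so (11/115) = −(115/11).
Reduce top mod 11: now compute (5/11).
Reciprocity: 5 ≡ 1 and 11 ≡ 3 (mod 4), so (5/11) = +(11/5).
Reduce top mod 5: now compute (1/5).
Reached (1/5) = 1. Collecting the sign flips along the way, the symbol is -1.

-1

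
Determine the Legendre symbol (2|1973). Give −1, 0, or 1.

-1

Pull out 2: since 1973 ≡ 5 (mod 8), (2/1973) = -1.
Reached (1/1973) = 1. Collecting the sign flips along the way, the symbol is -1.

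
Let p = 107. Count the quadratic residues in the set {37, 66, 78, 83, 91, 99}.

(37/107) = +1 → QR.
(66/107) = -1 → non-residue.
(78/107) = -1 → non-residue.
(83/107) = +1 → QR.
(91/107) = -1 → non-residue.
(99/107) = +1 → QR.
Total quadratic residues among the 6: 3.

3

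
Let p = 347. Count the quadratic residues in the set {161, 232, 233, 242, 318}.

(161/347) = +1 → QR.
(232/347) = -1 → non-residue.
(233/347) = -1 → non-residue.
(242/347) = -1 → non-residue.
(318/347) = -1 → non-residue.
Total quadratic residues among the 5: 1.

1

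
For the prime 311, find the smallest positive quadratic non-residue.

11

(2/311) = +1, so 2 is a residue.
(3/311) = +1, so 3 is a residue.
(4/311) = +1, so 4 is a residue.
(5/311) = +1, so 5 is a residue.
(6/311) = +1, so 6 is a residue.
(7/311) = +1, so 7 is a residue.
(8/311) = +1, so 8 is a residue.
(9/311) = +1, so 9 is a residue.
(10/311) = +1, so 10 is a residue.
(11/311) = −1, so 11 is the smallest positive non-residue mod 311.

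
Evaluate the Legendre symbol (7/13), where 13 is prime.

-1

Reciprocity: 7 ≡ 3 and 13 ≡ 1 (mod 4), so (7/13) = +(13/7).
Reduce top mod 7: now compute (6/7).
Pull out 2: since 7 ≡ 7 (mod 8), (2/7) = +1.
Reciprocity: 3 ≡ 3 and 7 ≡ 3 (mod 4), so (3/7) = −(7/3).
Reduce top mod 3: now compute (1/3).
Reached (1/3) = 1. Collecting the sign flips along the way, the symbol is -1.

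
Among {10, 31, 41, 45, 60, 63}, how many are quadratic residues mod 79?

(10/79) = +1 → QR.
(31/79) = +1 → QR.
(41/79) = -1 → non-residue.
(45/79) = +1 → QR.
(60/79) = -1 → non-residue.
(63/79) = -1 → non-residue.
Total quadratic residues among the 6: 3.

3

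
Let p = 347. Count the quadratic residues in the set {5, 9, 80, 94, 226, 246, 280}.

3

(5/347) = -1 → non-residue.
(9/347) = +1 → QR.
(80/347) = -1 → non-residue.
(94/347) = +1 → QR.
(226/347) = -1 → non-residue.
(246/347) = +1 → QR.
(280/347) = -1 → non-residue.
Total quadratic residues among the 7: 3.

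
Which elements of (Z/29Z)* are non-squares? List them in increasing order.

2,3,8,10,11,12,14,15,17,18,19,21,26,27

Square k = 1,…,14 (k and 29−k give the same square):
1²=1, 2²=4, 3²=9, 4²=16, 5²=25, 6²≡7, 7²≡20, 8²≡6, 9²≡23, 10²≡13, 11²≡5, 12²≡28, 13²≡24, 14²≡22 (mod 29).
The residues are {1, 4, 5, 6, 7, 9, 13, 16, 20, 22, 23, 24, 25, 28}; the non-residues are the remaining 14 nonzero classes.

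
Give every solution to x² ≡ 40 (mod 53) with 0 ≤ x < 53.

53 ≡ 1 (mod 4), so we find a root by search.
Trying successive values, 26² = 676 ≡ 40 (mod 53). The other root is 53 − 26 = 27.

26, 27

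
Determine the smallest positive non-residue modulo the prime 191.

(2/191) = +1, so 2 is a residue.
(3/191) = +1, so 3 is a residue.
(4/191) = +1, so 4 is a residue.
(5/191) = +1, so 5 is a residue.
(6/191) = +1, so 6 is a residue.
(7/191) = −1, so 7 is the smallest positive non-residue mod 191.

7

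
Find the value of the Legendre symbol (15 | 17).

1

Reciprocity: 15 ≡ 3 and 17 ≡ 1 (mod 4), so (15/17) = +(17/15).
Reduce top mod 15: now compute (2/15).
Pull out 2: since 15 ≡ 7 (mod 8), (2/15) = +1.
Reached (1/15) = 1. Collecting the sign flips along the way, the symbol is +1.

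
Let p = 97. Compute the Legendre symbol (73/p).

1

Reciprocity: 73 ≡ 1 and 97 ≡ 1 (mod 4), so (73/97) = +(97/73).
Reduce top mod 73: now compute (24/73).
Pull out 2^3: since 73 ≡ 1 (mod 8), (2/73) = +1, so (2/73)^3 = +1.
Reciprocity: 3 ≡ 3 and 73 ≡ 1 (mod 4), so (3/73) = +(73/3).
Reduce top mod 3: now compute (1/3).
Reached (1/3) = 1. Collecting the sign flips along the way, the symbol is +1.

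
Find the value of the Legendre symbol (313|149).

-1

First reduce: 313 ≡ 15 (mod 149).
Reciprocity: 15 ≡ 3 and 149 ≡ 1 (mod 4), so (15/149) = +(149/15).
Reduce top mod 15: now compute (14/15).
Pull out 2: since 15 ≡ 7 (mod 8), (2/15) = +1.
Reciprocity: 7 ≡ 3 and 15 ≡ 3 (mod 4), so (7/15) = −(15/7).
Reduce top mod 7: now compute (1/7).
Reached (1/7) = 1. Collecting the sign flips along the way, the symbol is -1.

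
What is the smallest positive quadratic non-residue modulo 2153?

(2/2153) = +1, so 2 is a residue.
(3/2153) = −1, so 3 is the smallest positive non-residue mod 2153.

3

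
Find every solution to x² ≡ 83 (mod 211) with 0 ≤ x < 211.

Since 211 ≡ 3 (mod 4), a square root of 83 is 83^((211+1)/4) = 83^53 mod 211.
Repeated squaring: 83^2≡137, 83^4≡201, 83^8≡100, 83^16≡83, 83^32≡137 (mod 211).
83^53 = 83^(32+16+4+1) ≡ 100 (mod 211).
Check: 100² = 10000 ≡ 83 (mod 211). The two roots are 100 and 111.

100, 111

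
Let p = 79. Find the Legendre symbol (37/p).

-1

Reciprocity: 37 ≡ 1 and 79 ≡ 3 (mod 4), so (37/79) = +(79/37).
Reduce top mod 37: now compute (5/37).
Reciprocity: 5 ≡ 1 and 37 ≡ 1 (mod 4), so (5/37) = +(37/5).
Reduce top mod 5: now compute (2/5).
Pull out 2: since 5 ≡ 5 (mod 8), (2/5) = -1.
Reached (1/5) = 1. Collecting the sign flips along the way, the symbol is -1.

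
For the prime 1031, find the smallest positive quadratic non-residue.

(2/1031) = +1, so 2 is a residue.
(3/1031) = +1, so 3 is a residue.
(4/1031) = +1, so 4 is a residue.
(5/1031) = +1, so 5 is a residue.
(6/1031) = +1, so 6 is a residue.
(7/1031) = −1, so 7 is the smallest positive non-residue mod 1031.

7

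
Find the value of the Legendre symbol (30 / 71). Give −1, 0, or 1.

Pull out 2: since 71 ≡ 7 (mod 8), (2/71) = +1.
Reciprocity: 15 ≡ 3 and 71 ≡ 3 (mod 4), so (15/71) = −(71/15).
Reduce top mod 15: now compute (11/15).
Reciprocity: 11 ≡ 3 and 15 ≡ 3 (mod 4), so (11/15) = −(15/11).
Reduce top mod 11: now compute (4/11).
Pull out 2^2: since 11 ≡ 3 (mod 8), (2/11) = -1, so (2/11)^2 = +1.
Reached (1/11) = 1. Collecting the sign flips along the way, the symbol is +1.

1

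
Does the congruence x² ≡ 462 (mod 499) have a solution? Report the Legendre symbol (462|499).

1

Pull out 2: since 499 ≡ 3 (mod 8), (2/499) = -1.
Reciprocity: 231 ≡ 3 and 499 ≡ 3 (mod 4), so (231/499) = −(499/231).
Reduce top mod 231: now compute (37/231).
Reciprocity: 37 ≡ 1 and 231 ≡ 3 (mod 4), so (37/231) = +(231/37).
Reduce top mod 37: now compute (9/37).
Reciprocity: 9 ≡ 1 and 37 ≡ 1 (mod 4), so (9/37) = +(37/9).
Reduce top mod 9: now compute (1/9).
Reached (1/9) = 1. Collecting the sign flips along the way, the symbol is +1.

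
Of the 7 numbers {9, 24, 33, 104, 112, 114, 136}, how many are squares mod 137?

(9/137) = +1 → QR.
(24/137) = -1 → non-residue.
(33/137) = -1 → non-residue.
(104/137) = -1 → non-residue.
(112/137) = +1 → QR.
(114/137) = -1 → non-residue.
(136/137) = +1 → QR.
Total quadratic residues among the 7: 3.

3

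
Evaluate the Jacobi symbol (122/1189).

Pull out 2: since 1189 ≡ 5 (mod 8), (2/1189) = -1.
Reciprocity: 61 ≡ 1 and 1189 ≡ 1 (mod 4), so (61/1189) = +(1189/61).
Reduce top mod 61: now compute (30/61).
Pull out 2: since 61 ≡ 5 (mod 8), (2/61) = -1.
Reciprocity: 15 ≡ 3 and 61 ≡ 1 (mod 4), so (15/61) = +(61/15).
Reduce top mod 15: now compute (1/15).
Reached (1/15) = 1. Collecting the sign flips along the way, the symbol is +1.

1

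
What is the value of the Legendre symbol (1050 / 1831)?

1

Pull out 2: since 1831 ≡ 7 (mod 8), (2/1831) = +1.
Reciprocity: 525 ≡ 1 and 1831 ≡ 3 (mod 4), so (525/1831) = +(1831/525).
Reduce top mod 525: now compute (256/525).
Pull out 2^8: since 525 ≡ 5 (mod 8), (2/525) = -1, so (2/525)^8 = +1.
Reached (1/525) = 1. Collecting the sign flips along the way, the symbol is +1.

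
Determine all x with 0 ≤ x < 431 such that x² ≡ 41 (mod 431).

104, 327

Since 431 ≡ 3 (mod 4), a square root of 41 is 41^((431+1)/4) = 41^108 mod 431.
Repeated squaring: 41^2≡388, 41^4≡125, 41^8≡109, 41^16≡244, 41^32≡58, 41^64≡347 (mod 431).
41^108 = 41^(64+32+8+4) ≡ 327 (mod 431).
Check: 327² = 106929 ≡ 41 (mod 431). The two roots are 104 and 327.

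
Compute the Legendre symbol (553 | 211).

First reduce: 553 ≡ 131 (mod 211).
Reciprocity: 131 ≡ 3 and 211 ≡ 3 (mod 4), so (131/211) = −(211/131).
Reduce top mod 131: now compute (80/131).
Pull out 2^4: since 131 ≡ 3 (mod 8), (2/131) = -1, so (2/131)^4 = +1.
Reciprocity: 5 ≡ 1 and 131 ≡ 3 (mod 4), so (5/131) = +(131/5).
Reduce top mod 5: now compute (1/5).
Reached (1/5) = 1. Collecting the sign flips along the way, the symbol is -1.

-1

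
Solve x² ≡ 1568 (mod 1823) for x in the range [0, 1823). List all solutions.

Since 1823 ≡ 3 (mod 4), a square root of 1568 is 1568^((1823+1)/4) = 1568^456 mod 1823.
Repeated squaring: 1568^2≡1220, 1568^4≡832, 1568^8≡1307, 1568^16≡98, 1568^32≡489, 1568^64≡308, 1568^128≡68, 1568^256≡978 (mod 1823).
1568^456 = 1568^(256+128+64+8) ≡ 1582 (mod 1823).
Check: 1582² = 2502724 ≡ 1568 (mod 1823). The two roots are 241 and 1582.

241, 1582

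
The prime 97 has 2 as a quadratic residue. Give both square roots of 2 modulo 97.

14, 83

97 ≡ 1 (mod 4), so we find a root by search.
Trying successive values, 14² = 196 ≡ 2 (mod 97). The other root is 97 − 14 = 83.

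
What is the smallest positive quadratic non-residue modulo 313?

(2/313) = +1, so 2 is a residue.
(3/313) = +1, so 3 is a residue.
(4/313) = +1, so 4 is a residue.
(5/313) = −1, so 5 is the smallest positive non-residue mod 313.

5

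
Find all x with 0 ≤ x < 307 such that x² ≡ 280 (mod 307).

Since 307 ≡ 3 (mod 4), a square root of 280 is 280^((307+1)/4) = 280^77 mod 307.
Repeated squaring: 280^2≡115, 280^4≡24, 280^8≡269, 280^16≡216, 280^32≡299, 280^64≡64 (mod 307).
280^77 = 280^(64+8+4+1) ≡ 105 (mod 307).
Check: 105² = 11025 ≡ 280 (mod 307). The two roots are 105 and 202.

105, 202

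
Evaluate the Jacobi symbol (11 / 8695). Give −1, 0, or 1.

Reciprocity: 11 ≡ 3 and 8695 ≡ 3 (mod 4), so (11/8695) = −(8695/11).
Reduce top mod 11: now compute (5/11).
Reciprocity: 5 ≡ 1 and 11 ≡ 3 (mod 4), so (5/11) = +(11/5).
Reduce top mod 5: now compute (1/5).
Reached (1/5) = 1. Collecting the sign flips along the way, the symbol is -1.

-1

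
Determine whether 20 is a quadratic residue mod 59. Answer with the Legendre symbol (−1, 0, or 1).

Euler's criterion: (20/59) ≡ 20^29 (mod 59).
20^2 ≡ 46 (mod 59)
20^4 ≡ 51 (mod 59)
20^8 ≡ 5 (mod 59)
20^16 ≡ 25 (mod 59)
20^29 = 20^(16+8+4+1) ≡ 1 (mod 59).
Result is 1, so (20/59) = 1.

1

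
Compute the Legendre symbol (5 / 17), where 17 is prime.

Euler's criterion: (5/17) ≡ 5^8 (mod 17).
5^2 ≡ 8 (mod 17)
5^4 ≡ 13 (mod 17)
5^8 ≡ 16 (mod 17)
5^8 = 5^(8) ≡ 16 (mod 17).
Result is 16 ≡ −1, so (5/17) = −1.

-1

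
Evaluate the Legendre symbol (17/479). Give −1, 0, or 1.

Reciprocity: 17 ≡ 1 and 479 ≡ 3 (mod 4), so (17/479) = +(479/17).
Reduce top mod 17: now compute (3/17).
Reciprocity: 3 ≡ 3 and 17 ≡ 1 (mod 4), so (3/17) = +(17/3).
Reduce top mod 3: now compute (2/3).
Pull out 2: since 3 ≡ 3 (mod 8), (2/3) = -1.
Reached (1/3) = 1. Collecting the sign flips along the way, the symbol is -1.

-1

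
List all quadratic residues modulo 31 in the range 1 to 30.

Square k = 1,…,15 (k and 31−k give the same square):
1²=1, 2²=4, 3²=9, 4²=16, 5²=25, 6²≡5, 7²≡18, 8²≡2, 9²≡19, 10²≡7, 11²≡28, 12²≡20, 13²≡14, 14²≡10, 15²≡8 (mod 31).
So the quadratic residues mod 31 are {1, 2, 4, 5, 7, 8, 9, 10, 14, 16, 18, 19, 20, 25, 28}.

1,2,4,5,7,8,9,10,14,16,18,19,20,25,28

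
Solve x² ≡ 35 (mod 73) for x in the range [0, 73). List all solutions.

20, 53

73 ≡ 1 (mod 4), so we find a root by search.
Trying successive values, 20² = 400 ≡ 35 (mod 73). The other root is 73 − 20 = 53.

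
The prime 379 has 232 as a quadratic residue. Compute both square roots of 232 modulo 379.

Since 379 ≡ 3 (mod 4), a square root of 232 is 232^((379+1)/4) = 232^95 mod 379.
Repeated squaring: 232^2≡6, 232^4≡36, 232^8≡159, 232^16≡267, 232^32≡37, 232^64≡232 (mod 379).
232^95 = 232^(64+16+8+4+2+1) ≡ 37 (mod 379).
Check: 37² = 1369 ≡ 232 (mod 379). The two roots are 37 and 342.

37, 342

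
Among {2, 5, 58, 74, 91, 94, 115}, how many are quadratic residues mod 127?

(2/127) = +1 → QR.
(5/127) = -1 → non-residue.
(58/127) = -1 → non-residue.
(74/127) = +1 → QR.
(91/127) = -1 → non-residue.
(94/127) = +1 → QR.
(115/127) = +1 → QR.
Total quadratic residues among the 7: 4.

4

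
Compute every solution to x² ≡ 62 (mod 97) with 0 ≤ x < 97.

97 ≡ 1 (mod 4), so we find a root by search.
Trying successive values, 16² = 256 ≡ 62 (mod 97). The other root is 97 − 16 = 81.

16, 81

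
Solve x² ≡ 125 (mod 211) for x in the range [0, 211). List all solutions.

Since 211 ≡ 3 (mod 4), a square root of 125 is 125^((211+1)/4) = 125^53 mod 211.
Repeated squaring: 125^2≡11, 125^4≡121, 125^8≡82, 125^16≡183, 125^32≡151 (mod 211).
125^53 = 125^(32+16+4+1) ≡ 114 (mod 211).
Check: 114² = 12996 ≡ 125 (mod 211). The two roots are 97 and 114.

97, 114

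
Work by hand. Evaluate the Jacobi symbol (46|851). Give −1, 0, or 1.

Pull out 2: since 851 ≡ 3 (mod 8), (2/851) = -1.
Reciprocity: 23 ≡ 3 and 851 ≡ 3 (mod 4), so (23/851) = −(851/23).
Reduce top mod 23: now compute (0/23).
Top reduces to 0: gcd > 1, so the symbol is 0.

0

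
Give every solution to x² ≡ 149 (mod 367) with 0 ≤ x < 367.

140, 227

Since 367 ≡ 3 (mod 4), a square root of 149 is 149^((367+1)/4) = 149^92 mod 367.
Repeated squaring: 149^2≡181, 149^4≡98, 149^8≡62, 149^16≡174, 149^32≡182, 149^64≡94 (mod 367).
149^92 = 149^(64+16+8+4) ≡ 227 (mod 367).
Check: 227² = 51529 ≡ 149 (mod 367). The two roots are 140 and 227.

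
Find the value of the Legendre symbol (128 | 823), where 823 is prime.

Pull out 2^7: since 823 ≡ 7 (mod 8), (2/823) = +1, so (2/823)^7 = +1.
Reached (1/823) = 1. Collecting the sign flips along the way, the symbol is +1.

1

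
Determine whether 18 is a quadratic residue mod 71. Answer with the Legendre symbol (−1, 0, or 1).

Euler's criterion: (18/71) ≡ 18^35 (mod 71).
18^2 ≡ 40 (mod 71)
18^4 ≡ 38 (mod 71)
18^8 ≡ 24 (mod 71)
18^16 ≡ 8 (mod 71)
18^32 ≡ 64 (mod 71)
18^35 = 18^(32+2+1) ≡ 1 (mod 71).
Result is 1, so (18/71) = 1.

1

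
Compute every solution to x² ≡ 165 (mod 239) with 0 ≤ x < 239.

72, 167

Since 239 ≡ 3 (mod 4), a square root of 165 is 165^((239+1)/4) = 165^60 mod 239.
Repeated squaring: 165^2≡218, 165^4≡202, 165^8≡174, 165^16≡162, 165^32≡193 (mod 239).
165^60 = 165^(32+16+8+4) ≡ 72 (mod 239).
Check: 72² = 5184 ≡ 165 (mod 239). The two roots are 72 and 167.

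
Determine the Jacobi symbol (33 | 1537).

-1

Reciprocity: 33 ≡ 1 and 1537 ≡ 1 (mod 4), so (33/1537) = +(1537/33).
Reduce top mod 33: now compute (19/33).
Reciprocity: 19 ≡ 3 and 33 ≡ 1 (mod 4), so (19/33) = +(33/19).
Reduce top mod 19: now compute (14/19).
Pull out 2: since 19 ≡ 3 (mod 8), (2/19) = -1.
Reciprocity: 7 ≡ 3 and 19 ≡ 3 (mod 4), so (7/19) = −(19/7).
Reduce top mod 7: now compute (5/7).
Reciprocity: 5 ≡ 1 and 7 ≡ 3 (mod 4), so (5/7) = +(7/5).
Reduce top mod 5: now compute (2/5).
Pull out 2: since 5 ≡ 5 (mod 8), (2/5) = -1.
Reached (1/5) = 1. Collecting the sign flips along the way, the symbol is -1.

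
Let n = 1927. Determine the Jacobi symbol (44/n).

1

Pull out 2^2: since 1927 ≡ 7 (mod 8), (2/1927) = +1, so (2/1927)^2 = +1.
Reciprocity: 11 ≡ 3 and 1927 ≡ 3 (mod 4), so (11/1927) = −(1927/11).
Reduce top mod 11: now compute (2/11).
Pull out 2: since 11 ≡ 3 (mod 8), (2/11) = -1.
Reached (1/11) = 1. Collecting the sign flips along the way, the symbol is +1.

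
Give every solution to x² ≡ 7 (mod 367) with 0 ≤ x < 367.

47, 320

Since 367 ≡ 3 (mod 4), a square root of 7 is 7^((367+1)/4) = 7^92 mod 367.
Repeated squaring: 7^2≡49, 7^4≡199, 7^8≡332, 7^16≡124, 7^32≡329, 7^64≡343 (mod 367).
7^92 = 7^(64+16+8+4) ≡ 47 (mod 367).
Check: 47² = 2209 ≡ 7 (mod 367). The two roots are 47 and 320.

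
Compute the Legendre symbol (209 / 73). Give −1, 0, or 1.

First reduce: 209 ≡ 63 (mod 73).
Reciprocity: 63 ≡ 3 and 73 ≡ 1 (mod 4), so (63/73) = +(73/63).
Reduce top mod 63: now compute (10/63).
Pull out 2: since 63 ≡ 7 (mod 8), (2/63) = +1.
Reciprocity: 5 ≡ 1 and 63 ≡ 3 (mod 4), so (5/63) = +(63/5).
Reduce top mod 5: now compute (3/5).
Reciprocity: 3 ≡ 3 and 5 ≡ 1 (mod 4), so (3/5) = +(5/3).
Reduce top mod 3: now compute (2/3).
Pull out 2: since 3 ≡ 3 (mod 8), (2/3) = -1.
Reached (1/3) = 1. Collecting the sign flips along the way, the symbol is -1.

-1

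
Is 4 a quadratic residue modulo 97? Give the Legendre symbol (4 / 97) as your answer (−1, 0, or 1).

1

Pull out 2^2: since 97 ≡ 1 (mod 8), (2/97) = +1, so (2/97)^2 = +1.
Reached (1/97) = 1. Collecting the sign flips along the way, the symbol is +1.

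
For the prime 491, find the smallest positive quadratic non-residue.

(2/491) = −1, so 2 is the smallest positive non-residue mod 491.

2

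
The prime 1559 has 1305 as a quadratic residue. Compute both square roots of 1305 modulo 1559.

Since 1559 ≡ 3 (mod 4), a square root of 1305 is 1305^((1559+1)/4) = 1305^390 mod 1559.
Repeated squaring: 1305^2≡597, 1305^4≡957, 1305^8≡716, 1305^16≡1304, 1305^32≡1106, 1305^64≡980, 1305^128≡56, 1305^256≡18 (mod 1559).
1305^390 = 1305^(256+128+4+2) ≡ 355 (mod 1559).
Check: 355² = 126025 ≡ 1305 (mod 1559). The two roots are 355 and 1204.

355, 1204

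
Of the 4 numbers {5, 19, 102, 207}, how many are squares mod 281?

(5/281) = +1 → QR.
(19/281) = -1 → non-residue.
(102/281) = -1 → non-residue.
(207/281) = -1 → non-residue.
Total quadratic residues among the 4: 1.

1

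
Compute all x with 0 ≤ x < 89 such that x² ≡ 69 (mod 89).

89 ≡ 1 (mod 4), so we find a root by search.
Trying successive values, 43² = 1849 ≡ 69 (mod 89). The other root is 89 − 43 = 46.

43, 46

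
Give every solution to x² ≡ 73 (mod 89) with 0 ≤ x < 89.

89 ≡ 1 (mod 4), so we find a root by search.
Trying successive values, 42² = 1764 ≡ 73 (mod 89). The other root is 89 − 42 = 47.

42, 47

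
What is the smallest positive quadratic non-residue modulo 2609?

(2/2609) = +1, so 2 is a residue.
(3/2609) = −1, so 3 is the smallest positive non-residue mod 2609.

3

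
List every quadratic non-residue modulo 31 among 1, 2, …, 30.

Square k = 1,…,15 (k and 31−k give the same square):
1²=1, 2²=4, 3²=9, 4²=16, 5²=25, 6²≡5, 7²≡18, 8²≡2, 9²≡19, 10²≡7, 11²≡28, 12²≡20, 13²≡14, 14²≡10, 15²≡8 (mod 31).
The residues are {1, 2, 4, 5, 7, 8, 9, 10, 14, 16, 18, 19, 20, 25, 28}; the non-residues are the remaining 15 nonzero classes.

3, 6, 11, 12, 13, 15, 17, 21, 22, 23, 24, 26, 27, 29, 30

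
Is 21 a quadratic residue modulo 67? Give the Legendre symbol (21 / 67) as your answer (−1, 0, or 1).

Reciprocity: 21 ≡ 1 and 67 ≡ 3 (mod 4), so (21/67) = +(67/21).
Reduce top mod 21: now compute (4/21).
Pull out 2^2: since 21 ≡ 5 (mod 8), (2/21) = -1, so (2/21)^2 = +1.
Reached (1/21) = 1. Collecting the sign flips along the way, the symbol is +1.

1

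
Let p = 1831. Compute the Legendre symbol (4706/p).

1

First reduce: 4706 ≡ 1044 (mod 1831).
Pull out 2^2: since 1831 ≡ 7 (mod 8), (2/1831) = +1, so (2/1831)^2 = +1.
Reciprocity: 261 ≡ 1 and 1831 ≡ 3 (mod 4), so (261/1831) = +(1831/261).
Reduce top mod 261: now compute (4/261).
Pull out 2^2: since 261 ≡ 5 (mod 8), (2/261) = -1, so (2/261)^2 = +1.
Reached (1/261) = 1. Collecting the sign flips along the way, the symbol is +1.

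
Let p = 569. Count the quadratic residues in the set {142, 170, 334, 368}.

2

(142/569) = +1 → QR.
(170/569) = +1 → QR.
(334/569) = -1 → non-residue.
(368/569) = -1 → non-residue.
Total quadratic residues among the 4: 2.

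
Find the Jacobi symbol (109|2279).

-1

Reciprocity: 109 ≡ 1 and 2279 ≡ 3 (mod 4), so (109/2279) = +(2279/109).
Reduce top mod 109: now compute (99/109).
Reciprocity: 99 ≡ 3 and 109 ≡ 1 (mod 4), so (99/109) = +(109/99).
Reduce top mod 99: now compute (10/99).
Pull out 2: since 99 ≡ 3 (mod 8), (2/99) = -1.
Reciprocity: 5 ≡ 1 and 99 ≡ 3 (mod 4), so (5/99) = +(99/5).
Reduce top mod 5: now compute (4/5).
Pull out 2^2: since 5 ≡ 5 (mod 8), (2/5) = -1, so (2/5)^2 = +1.
Reached (1/5) = 1. Collecting the sign flips along the way, the symbol is -1.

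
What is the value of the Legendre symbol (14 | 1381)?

-1

Pull out 2: since 1381 ≡ 5 (mod 8), (2/1381) = -1.
Reciprocity: 7 ≡ 3 and 1381 ≡ 1 (mod 4), so (7/1381) = +(1381/7).
Reduce top mod 7: now compute (2/7).
Pull out 2: since 7 ≡ 7 (mod 8), (2/7) = +1.
Reached (1/7) = 1. Collecting the sign flips along the way, the symbol is -1.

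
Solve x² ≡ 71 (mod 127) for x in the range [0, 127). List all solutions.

43, 84

Since 127 ≡ 3 (mod 4), a square root of 71 is 71^((127+1)/4) = 71^32 mod 127.
Repeated squaring: 71^2≡88, 71^4≡124, 71^8≡9, 71^16≡81, 71^32≡84 (mod 127).
71^32 = 71^(32) ≡ 84 (mod 127).
Check: 84² = 7056 ≡ 71 (mod 127). The two roots are 43 and 84.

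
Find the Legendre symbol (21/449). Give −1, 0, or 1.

-1

Reciprocity: 21 ≡ 1 and 449 ≡ 1 (mod 4), so (21/449) = +(449/21).
Reduce top mod 21: now compute (8/21).
Pull out 2^3: since 21 ≡ 5 (mod 8), (2/21) = -1, so (2/21)^3 = -1.
Reached (1/21) = 1. Collecting the sign flips along the way, the symbol is -1.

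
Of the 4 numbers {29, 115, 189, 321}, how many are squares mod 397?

(29/397) = +1 → QR.
(115/397) = -1 → non-residue.
(189/397) = -1 → non-residue.
(321/397) = +1 → QR.
Total quadratic residues among the 4: 2.

2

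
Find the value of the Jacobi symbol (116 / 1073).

Pull out 2^2: since 1073 ≡ 1 (mod 8), (2/1073) = +1, so (2/1073)^2 = +1.
Reciprocity: 29 ≡ 1 and 1073 ≡ 1 (mod 4), so (29/1073) = +(1073/29).
Reduce top mod 29: now compute (0/29).
Top reduces to 0: gcd > 1, so the symbol is 0.

0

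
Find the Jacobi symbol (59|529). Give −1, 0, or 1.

Reciprocity: 59 ≡ 3 and 529 ≡ 1 (mod 4), so (59/529) = +(529/59).
Reduce top mod 59: now compute (57/59).
Reciprocity: 57 ≡ 1 and 59 ≡ 3 (mod 4), so (57/59) = +(59/57).
Reduce top mod 57: now compute (2/57).
Pull out 2: since 57 ≡ 1 (mod 8), (2/57) = +1.
Reached (1/57) = 1. Collecting the sign flips along the way, the symbol is +1.

1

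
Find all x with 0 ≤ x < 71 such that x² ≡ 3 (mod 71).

28, 43

Since 71 ≡ 3 (mod 4), a square root of 3 is 3^((71+1)/4) = 3^18 mod 71.
Repeated squaring: 3^2≡9, 3^4≡10, 3^8≡29, 3^16≡60 (mod 71).
3^18 = 3^(16+2) ≡ 43 (mod 71).
Check: 43² = 1849 ≡ 3 (mod 71). The two roots are 28 and 43.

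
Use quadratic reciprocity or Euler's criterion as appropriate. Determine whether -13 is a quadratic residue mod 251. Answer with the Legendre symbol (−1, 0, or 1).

First reduce: -13 ≡ 238 (mod 251).
Pull out 2: since 251 ≡ 3 (mod 8), (2/251) = -1.
Reciprocity: 119 ≡ 3 and 251 ≡ 3 (mod 4), so (119/251) = −(251/119).
Reduce top mod 119: now compute (13/119).
Reciprocity: 13 ≡ 1 and 119 ≡ 3 (mod 4), so (13/119) = +(119/13).
Reduce top mod 13: now compute (2/13).
Pull out 2: since 13 ≡ 5 (mod 8), (2/13) = -1.
Reached (1/13) = 1. Collecting the sign flips along the way, the symbol is -1.

-1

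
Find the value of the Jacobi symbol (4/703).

Pull out 2^2: since 703 ≡ 7 (mod 8), (2/703) = +1, so (2/703)^2 = +1.
Reached (1/703) = 1. Collecting the sign flips along the way, the symbol is +1.

1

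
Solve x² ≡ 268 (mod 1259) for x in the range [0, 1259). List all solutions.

124, 1135

Since 1259 ≡ 3 (mod 4), a square root of 268 is 268^((1259+1)/4) = 268^315 mod 1259.
Repeated squaring: 268^2≡61, 268^4≡1203, 268^8≡618, 268^16≡447, 268^32≡887, 268^64≡1153, 268^128≡1164, 268^256≡212 (mod 1259).
268^315 = 268^(256+32+16+8+2+1) ≡ 1135 (mod 1259).
Check: 1135² = 1288225 ≡ 268 (mod 1259). The two roots are 124 and 1135.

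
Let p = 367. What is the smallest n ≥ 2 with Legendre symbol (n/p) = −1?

(2/367) = +1, so 2 is a residue.
(3/367) = −1, so 3 is the smallest positive non-residue mod 367.

3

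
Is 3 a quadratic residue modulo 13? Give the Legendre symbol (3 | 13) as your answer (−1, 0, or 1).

1

Euler's criterion: (3/13) ≡ 3^6 (mod 13).
3^2 ≡ 9 (mod 13)
3^4 ≡ 3 (mod 13)
3^6 = 3^(4+2) ≡ 1 (mod 13).
Result is 1, so (3/13) = 1.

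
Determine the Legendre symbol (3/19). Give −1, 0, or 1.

-1

Reciprocity: 3 ≡ 3 and 19 ≡ 3 (mod 4), so (3/19) = −(19/3).
Reduce top mod 3: now compute (1/3).
Reached (1/3) = 1. Collecting the sign flips along the way, the symbol is -1.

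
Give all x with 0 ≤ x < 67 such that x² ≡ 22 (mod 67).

25, 42

Since 67 ≡ 3 (mod 4), a square root of 22 is 22^((67+1)/4) = 22^17 mod 67.
Repeated squaring: 22^2≡15, 22^4≡24, 22^8≡40, 22^16≡59 (mod 67).
22^17 = 22^(16+1) ≡ 25 (mod 67).
Check: 25² = 625 ≡ 22 (mod 67). The two roots are 25 and 42.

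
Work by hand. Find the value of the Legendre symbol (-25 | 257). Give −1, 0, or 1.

First reduce: -25 ≡ 232 (mod 257).
Pull out 2^3: since 257 ≡ 1 (mod 8), (2/257) = +1, so (2/257)^3 = +1.
Reciprocity: 29 ≡ 1 and 257 ≡ 1 (mod 4), so (29/257) = +(257/29).
Reduce top mod 29: now compute (25/29).
Reciprocity: 25 ≡ 1 and 29 ≡ 1 (mod 4), so (25/29) = +(29/25).
Reduce top mod 25: now compute (4/25).
Pull out 2^2: since 25 ≡ 1 (mod 8), (2/25) = +1, so (2/25)^2 = +1.
Reached (1/25) = 1. Collecting the sign flips along the way, the symbol is +1.

1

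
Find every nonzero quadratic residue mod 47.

1, 2, 3, 4, 6, 7, 8, 9, 12, 14, 16, 17, 18, 21, 24, 25, 27, 28, 32, 34, 36, 37, 42

Square k = 1,…,23 (k and 47−k give the same square):
1²=1, 2²=4, 3²=9, 4²=16, 5²=25, 6²=36, 7²≡2, 8²≡17, 9²≡34, 10²≡6, 11²≡27, 12²≡3, 13²≡28, 14²≡8, 15²≡37, 16²≡21, 17²≡7, 18²≡42, 19²≡32, 20²≡24, 21²≡18, 22²≡14, 23²≡12 (mod 47).
So the quadratic residues mod 47 are {1, 2, 3, 4, 6, 7, 8, 9, 12, 14, 16, 17, 18, 21, 24, 25, 27, 28, 32, 34, 36, 37, 42}.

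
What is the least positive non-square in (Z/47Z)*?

5

(2/47) = +1, so 2 is a residue.
(3/47) = +1, so 3 is a residue.
(4/47) = +1, so 4 is a residue.
(5/47) = −1, so 5 is the smallest positive non-residue mod 47.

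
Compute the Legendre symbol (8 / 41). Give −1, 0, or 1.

Pull out 2^3: since 41 ≡ 1 (mod 8), (2/41) = +1, so (2/41)^3 = +1.
Reached (1/41) = 1. Collecting the sign flips along the way, the symbol is +1.

1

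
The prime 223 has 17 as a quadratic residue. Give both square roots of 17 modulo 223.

Since 223 ≡ 3 (mod 4), a square root of 17 is 17^((223+1)/4) = 17^56 mod 223.
Repeated squaring: 17^2≡66, 17^4≡119, 17^8≡112, 17^16≡56, 17^32≡14 (mod 223).
17^56 = 17^(32+16+8) ≡ 169 (mod 223).
Check: 169² = 28561 ≡ 17 (mod 223). The two roots are 54 and 169.

54, 169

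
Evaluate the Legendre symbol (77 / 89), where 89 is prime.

-1

Euler's criterion: (77/89) ≡ 77^44 (mod 89).
77^2 ≡ 55 (mod 89)
77^4 ≡ 88 (mod 89)
77^8 ≡ 1 (mod 89)
77^16 ≡ 1 (mod 89)
77^32 ≡ 1 (mod 89)
77^44 = 77^(32+8+4) ≡ 88 (mod 89).
Result is 88 ≡ −1, so (77/89) = −1.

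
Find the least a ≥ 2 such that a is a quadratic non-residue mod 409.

7

(2/409) = +1, so 2 is a residue.
(3/409) = +1, so 3 is a residue.
(4/409) = +1, so 4 is a residue.
(5/409) = +1, so 5 is a residue.
(6/409) = +1, so 6 is a residue.
(7/409) = −1, so 7 is the smallest positive non-residue mod 409.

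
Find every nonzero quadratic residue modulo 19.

1, 4, 5, 6, 7, 9, 11, 16, 17

Square k = 1,…,9 (k and 19−k give the same square):
1²=1, 2²=4, 3²=9, 4²=16, 5²≡6, 6²≡17, 7²≡11, 8²≡7, 9²≡5 (mod 19).
So the quadratic residues mod 19 are {1, 4, 5, 6, 7, 9, 11, 16, 17}.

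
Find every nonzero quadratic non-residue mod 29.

2 3 8 10 11 12 14 15 17 18 19 21 26 27

Square k = 1,…,14 (k and 29−k give the same square):
1²=1, 2²=4, 3²=9, 4²=16, 5²=25, 6²≡7, 7²≡20, 8²≡6, 9²≡23, 10²≡13, 11²≡5, 12²≡28, 13²≡24, 14²≡22 (mod 29).
The residues are {1, 4, 5, 6, 7, 9, 13, 16, 20, 22, 23, 24, 25, 28}; the non-residues are the remaining 14 nonzero classes.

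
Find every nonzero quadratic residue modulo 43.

Square k = 1,…,21 (k and 43−k give the same square):
1²=1, 2²=4, 3²=9, 4²=16, 5²=25, 6²=36, 7²≡6, 8²≡21, 9²≡38, 10²≡14, 11²≡35, 12²≡15, 13²≡40, 14²≡24, 15²≡10, 16²≡41, 17²≡31, 18²≡23, 19²≡17, 20²≡13, 21²≡11 (mod 43).
So the quadratic residues mod 43 are {1, 4, 6, 9, 10, 11, 13, 14, 15, 16, 17, 21, 23, 24, 25, 31, 35, 36, 38, 40, 41}.

1, 4, 6, 9, 10, 11, 13, 14, 15, 16, 17, 21, 23, 24, 25, 31, 35, 36, 38, 40, 41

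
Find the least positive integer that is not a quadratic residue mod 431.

7

(2/431) = +1, so 2 is a residue.
(3/431) = +1, so 3 is a residue.
(4/431) = +1, so 4 is a residue.
(5/431) = +1, so 5 is a residue.
(6/431) = +1, so 6 is a residue.
(7/431) = −1, so 7 is the smallest positive non-residue mod 431.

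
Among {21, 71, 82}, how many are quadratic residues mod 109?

(21/109) = +1 → QR.
(71/109) = +1 → QR.
(82/109) = +1 → QR.
Total quadratic residues among the 3: 3.

3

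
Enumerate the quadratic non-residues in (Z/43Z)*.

2, 3, 5, 7, 8, 12, 18, 19, 20, 22, 26, 27, 28, 29, 30, 32, 33, 34, 37, 39, 42

Square k = 1,…,21 (k and 43−k give the same square):
1²=1, 2²=4, 3²=9, 4²=16, 5²=25, 6²=36, 7²≡6, 8²≡21, 9²≡38, 10²≡14, 11²≡35, 12²≡15, 13²≡40, 14²≡24, 15²≡10, 16²≡41, 17²≡31, 18²≡23, 19²≡17, 20²≡13, 21²≡11 (mod 43).
The residues are {1, 4, 6, 9, 10, 11, 13, 14, 15, 16, 17, 21, 23, 24, 25, 31, 35, 36, 38, 40, 41}; the non-residues are the remaining 21 nonzero classes.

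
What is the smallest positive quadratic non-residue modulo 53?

2

(2/53) = −1, so 2 is the smallest positive non-residue mod 53.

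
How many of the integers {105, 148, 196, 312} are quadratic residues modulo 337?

(105/337) = -1 → non-residue.
(148/337) = +1 → QR.
(196/337) = +1 → QR.
(312/337) = +1 → QR.
Total quadratic residues among the 4: 3.

3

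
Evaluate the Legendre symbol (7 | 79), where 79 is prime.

Euler's criterion: (7/79) ≡ 7^39 (mod 79).
7^2 ≡ 49 (mod 79)
7^4 ≡ 31 (mod 79)
7^8 ≡ 13 (mod 79)
7^16 ≡ 11 (mod 79)
7^32 ≡ 42 (mod 79)
7^39 = 7^(32+4+2+1) ≡ 78 (mod 79).
Result is 78 ≡ −1, so (7/79) = −1.

-1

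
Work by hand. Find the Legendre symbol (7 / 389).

Reciprocity: 7 ≡ 3 and 389 ≡ 1 (mod 4), so (7/389) = +(389/7).
Reduce top mod 7: now compute (4/7).
Pull out 2^2: since 7 ≡ 7 (mod 8), (2/7) = +1, so (2/7)^2 = +1.
Reached (1/7) = 1. Collecting the sign flips along the way, the symbol is +1.

1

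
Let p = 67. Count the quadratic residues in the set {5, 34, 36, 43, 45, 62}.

(5/67) = -1 → non-residue.
(34/67) = -1 → non-residue.
(36/67) = +1 → QR.
(43/67) = -1 → non-residue.
(45/67) = -1 → non-residue.
(62/67) = +1 → QR.
Total quadratic residues among the 6: 2.

2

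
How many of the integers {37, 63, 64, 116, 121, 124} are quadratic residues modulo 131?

(37/131) = -1 → non-residue.
(63/131) = +1 → QR.
(64/131) = +1 → QR.
(116/131) = -1 → non-residue.
(121/131) = +1 → QR.
(124/131) = -1 → non-residue.
Total quadratic residues among the 6: 3.

3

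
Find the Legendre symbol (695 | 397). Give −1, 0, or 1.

1

First reduce: 695 ≡ 298 (mod 397).
Pull out 2: since 397 ≡ 5 (mod 8), (2/397) = -1.
Reciprocity: 149 ≡ 1 and 397 ≡ 1 (mod 4), so (149/397) = +(397/149).
Reduce top mod 149: now compute (99/149).
Reciprocity: 99 ≡ 3 and 149 ≡ 1 (mod 4), so (99/149) = +(149/99).
Reduce top mod 99: now compute (50/99).
Pull out 2: since 99 ≡ 3 (mod 8), (2/99) = -1.
Reciprocity: 25 ≡ 1 and 99 ≡ 3 (mod 4), so (25/99) = +(99/25).
Reduce top mod 25: now compute (24/25).
Pull out 2^3: since 25 ≡ 1 (mod 8), (2/25) = +1, so (2/25)^3 = +1.
Reciprocity: 3 ≡ 3 and 25 ≡ 1 (mod 4), so (3/25) = +(25/3).
Reduce top mod 3: now compute (1/3).
Reached (1/3) = 1. Collecting the sign flips along the way, the symbol is +1.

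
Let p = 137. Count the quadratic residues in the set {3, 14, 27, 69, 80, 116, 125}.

(3/137) = -1 → non-residue.
(14/137) = +1 → QR.
(27/137) = -1 → non-residue.
(69/137) = +1 → QR.
(80/137) = -1 → non-residue.
(116/137) = -1 → non-residue.
(125/137) = -1 → non-residue.
Total quadratic residues among the 7: 2.

2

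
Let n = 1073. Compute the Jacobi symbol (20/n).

Pull out 2^2: since 1073 ≡ 1 (mod 8), (2/1073) = +1, so (2/1073)^2 = +1.
Reciprocity: 5 ≡ 1 and 1073 ≡ 1 (mod 4), so (5/1073) = +(1073/5).
Reduce top mod 5: now compute (3/5).
Reciprocity: 3 ≡ 3 and 5 ≡ 1 (mod 4), so (3/5) = +(5/3).
Reduce top mod 3: now compute (2/3).
Pull out 2: since 3 ≡ 3 (mod 8), (2/3) = -1.
Reached (1/3) = 1. Collecting the sign flips along the way, the symbol is -1.

-1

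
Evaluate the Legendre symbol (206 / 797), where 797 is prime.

-1

Euler's criterion: (206/797) ≡ 206^398 (mod 797).
206^2 ≡ 195 (mod 797)
206^4 ≡ 566 (mod 797)
206^8 ≡ 759 (mod 797)
206^16 ≡ 647 (mod 797)
206^32 ≡ 184 (mod 797)
206^64 ≡ 382 (mod 797)
206^128 ≡ 73 (mod 797)
206^256 ≡ 547 (mod 797)
206^398 = 206^(256+128+8+4+2) ≡ 796 (mod 797).
Result is 796 ≡ −1, so (206/797) = −1.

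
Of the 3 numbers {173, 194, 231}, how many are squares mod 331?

(173/331) = +1 → QR.
(194/331) = +1 → QR.
(231/331) = -1 → non-residue.
Total quadratic residues among the 3: 2.

2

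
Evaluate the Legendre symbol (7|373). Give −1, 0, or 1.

Reciprocity: 7 ≡ 3 and 373 ≡ 1 (mod 4), so (7/373) = +(373/7).
Reduce top mod 7: now compute (2/7).
Pull out 2: since 7 ≡ 7 (mod 8), (2/7) = +1.
Reached (1/7) = 1. Collecting the sign flips along the way, the symbol is +1.

1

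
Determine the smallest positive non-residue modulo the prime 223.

(2/223) = +1, so 2 is a residue.
(3/223) = −1, so 3 is the smallest positive non-residue mod 223.

3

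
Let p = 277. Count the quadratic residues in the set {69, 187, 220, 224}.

3

(69/277) = +1 → QR.
(187/277) = +1 → QR.
(220/277) = +1 → QR.
(224/277) = -1 → non-residue.
Total quadratic residues among the 4: 3.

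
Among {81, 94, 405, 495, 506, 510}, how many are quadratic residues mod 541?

4

(81/541) = +1 → QR.
(94/541) = -1 → non-residue.
(405/541) = +1 → QR.
(495/541) = -1 → non-residue.
(506/541) = +1 → QR.
(510/541) = +1 → QR.
Total quadratic residues among the 6: 4.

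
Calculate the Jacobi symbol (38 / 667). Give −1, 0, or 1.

-1

Pull out 2: since 667 ≡ 3 (mod 8), (2/667) = -1.
Reciprocity: 19 ≡ 3 and 667 ≡ 3 (mod 4), so (19/667) = −(667/19).
Reduce top mod 19: now compute (2/19).
Pull out 2: since 19 ≡ 3 (mod 8), (2/19) = -1.
Reached (1/19) = 1. Collecting the sign flips along the way, the symbol is -1.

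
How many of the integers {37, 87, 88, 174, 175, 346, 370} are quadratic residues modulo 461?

(37/461) = -1 → non-residue.
(87/461) = +1 → QR.
(88/461) = +1 → QR.
(174/461) = -1 → non-residue.
(175/461) = -1 → non-residue.
(346/461) = +1 → QR.
(370/461) = +1 → QR.
Total quadratic residues among the 7: 4.

4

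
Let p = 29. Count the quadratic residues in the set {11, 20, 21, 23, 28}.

3

(11/29) = -1 → non-residue.
(20/29) = +1 → QR.
(21/29) = -1 → non-residue.
(23/29) = +1 → QR.
(28/29) = +1 → QR.
Total quadratic residues among the 5: 3.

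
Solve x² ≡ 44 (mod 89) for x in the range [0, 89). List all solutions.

20, 69

89 ≡ 1 (mod 4), so we find a root by search.
Trying successive values, 20² = 400 ≡ 44 (mod 89). The other root is 89 − 20 = 69.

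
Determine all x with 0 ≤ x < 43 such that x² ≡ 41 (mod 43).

Since 43 ≡ 3 (mod 4), a square root of 41 is 41^((43+1)/4) = 41^11 mod 43.
Repeated squaring: 41^2≡4, 41^4≡16, 41^8≡41 (mod 43).
41^11 = 41^(8+2+1) ≡ 16 (mod 43).
Check: 16² = 256 ≡ 41 (mod 43). The two roots are 16 and 27.

16, 27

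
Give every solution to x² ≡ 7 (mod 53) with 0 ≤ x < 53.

53 ≡ 1 (mod 4), so we find a root by search.
Trying successive values, 22² = 484 ≡ 7 (mod 53). The other root is 53 − 22 = 31.

22, 31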